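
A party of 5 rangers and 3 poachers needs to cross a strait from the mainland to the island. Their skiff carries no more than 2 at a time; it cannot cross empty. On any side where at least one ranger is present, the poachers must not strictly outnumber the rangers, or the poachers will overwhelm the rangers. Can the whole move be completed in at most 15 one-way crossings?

Yes — this plan uses 13 crossings (≤ 15):
1. 2 poachers → the island.  (the mainland: 5R 1P; the island: 0R 2P)
2. 1 poacher ← the mainland.  (the mainland: 5R 2P; the island: 0R 1P)
3. 2 poachers → the island.  (the mainland: 5R 0P; the island: 0R 3P)
4. 1 poacher ← the mainland.  (the mainland: 5R 1P; the island: 0R 2P)
5. 2 rangers → the island.  (the mainland: 3R 1P; the island: 2R 2P)
6. 1 poacher ← the mainland.  (the mainland: 3R 2P; the island: 2R 1P)
7. 1 ranger and 1 poacher → the island.  (the mainland: 2R 1P; the island: 3R 2P)
8. 1 poacher ← the mainland.  (the mainland: 2R 2P; the island: 3R 1P)
9. 2 poachers → the island.  (the mainland: 2R 0P; the island: 3R 3P)
10. 1 poacher ← the mainland.  (the mainland: 2R 1P; the island: 3R 2P)
11. 1 ranger and 1 poacher → the island.  (the mainland: 1R 0P; the island: 4R 3P)
12. 1 poacher ← the mainland.  (the mainland: 1R 1P; the island: 4R 2P)
13. 1 ranger and 1 poacher → the island.  (the mainland: 0R 0P; the island: 5R 3P)

Yes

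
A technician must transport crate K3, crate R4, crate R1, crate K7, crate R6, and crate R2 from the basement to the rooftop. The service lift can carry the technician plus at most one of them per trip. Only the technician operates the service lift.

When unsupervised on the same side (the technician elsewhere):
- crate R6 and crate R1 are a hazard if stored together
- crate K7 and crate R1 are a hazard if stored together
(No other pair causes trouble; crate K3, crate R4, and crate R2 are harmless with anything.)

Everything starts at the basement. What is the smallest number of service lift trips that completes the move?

Counting alone: the technician can take at most 1 across per trip to the rooftop, so moving all 6 needs at least 6 loaded trips out, with a return between consecutive ones — at least 11 crossings.
The safety rule pushes this higher. Following every safe sequence of crossings, the most of the 6 that can be at the rooftop as the service lift arrives there on crossing 11 is 5 — never all 6.
So no plan with fewer than 13 crossings exists, and this one achieves 13:
1. Technician goes to the rooftop with crate R1.  [the basement: crate K3, crate K7, crate R2, crate R4, crate R6 | the rooftop: crate R1]
2. Technician goes back to the basement alone.  [the basement: crate K3, crate K7, crate R2, crate R4, crate R6 | the rooftop: crate R1]
3. Technician goes to the rooftop with crate K3.  [the basement: crate K7, crate R2, crate R4, crate R6 | the rooftop: crate K3, crate R1]
4. Technician goes back to the basement alone.  [the basement: crate K7, crate R2, crate R4, crate R6 | the rooftop: crate K3, crate R1]
5. Technician goes to the rooftop with crate R4.  [the basement: crate K7, crate R2, crate R6 | the rooftop: crate K3, crate R1, crate R4]
6. Technician goes back to the basement alone.  [the basement: crate K7, crate R2, crate R6 | the rooftop: crate K3, crate R1, crate R4]
7. Technician goes to the rooftop with crate K7.  [the basement: crate R2, crate R6 | the rooftop: crate K3, crate K7, crate R1, crate R4]
8. Technician goes back to the basement with crate R1.  [the basement: crate R1, crate R2, crate R6 | the rooftop: crate K3, crate K7, crate R4]
9. Technician goes to the rooftop with crate R6.  [the basement: crate R1, crate R2 | the rooftop: crate K3, crate K7, crate R4, crate R6]
10. Technician goes back to the basement alone.  [the basement: crate R1, crate R2 | the rooftop: crate K3, crate K7, crate R4, crate R6]
11. Technician goes to the rooftop with crate R2.  [the basement: crate R1 | the rooftop: crate K3, crate K7, crate R2, crate R4, crate R6]
12. Technician goes back to the basement alone.  [the basement: crate R1 | the rooftop: crate K3, crate K7, crate R2, crate R4, crate R6]
13. Technician goes to the rooftop with crate R1.  [the basement: — | the rooftop: crate K3, crate K7, crate R1, crate R2, crate R4, crate R6]

13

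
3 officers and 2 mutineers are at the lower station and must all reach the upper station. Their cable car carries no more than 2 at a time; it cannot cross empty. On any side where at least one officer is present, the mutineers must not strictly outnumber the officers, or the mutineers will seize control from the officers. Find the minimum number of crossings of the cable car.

7

Counting alone: each trip to the upper station takes at most 2 across and each return brings at least 1 back, so after t trips out (and t−1 returns) at most 2t − (t−1) of the 5 are across; that first reaches 5 at t = 4, so at least 7 crossings are needed.
The plan below uses exactly 7 crossings, so it is optimal:
1. 2 mutineers → the upper station.  (the lower station: 3O 0M; the upper station: 0O 2M)
2. 1 mutineer ← the lower station.  (the lower station: 3O 1M; the upper station: 0O 1M)
3. 2 officers → the upper station.  (the lower station: 1O 1M; the upper station: 2O 1M)
4. 1 officer ← the lower station.  (the lower station: 2O 1M; the upper station: 1O 1M)
5. 1 officer and 1 mutineer → the upper station.  (the lower station: 1O 0M; the upper station: 2O 2M)
6. 1 mutineer ← the lower station.  (the lower station: 1O 1M; the upper station: 2O 1M)
7. 1 officer and 1 mutineer → the upper station.  (the lower station: 0O 0M; the upper station: 3O 2M)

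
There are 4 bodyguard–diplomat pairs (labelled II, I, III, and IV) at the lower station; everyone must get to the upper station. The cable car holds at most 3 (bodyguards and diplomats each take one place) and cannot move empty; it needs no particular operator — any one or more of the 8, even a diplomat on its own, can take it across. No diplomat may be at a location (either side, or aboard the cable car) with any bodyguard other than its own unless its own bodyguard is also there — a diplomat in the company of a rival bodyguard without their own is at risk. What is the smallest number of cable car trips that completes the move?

Counting alone: each trip to the upper station takes at most 3 across and each return brings at least 1 back, so after t trips out (and t−1 returns) at most 3t − (t−1) of the 8 are across; that first reaches 8 at t = 4, so at least 7 crossings are needed.
The safety rule pushes this higher. Following every safe sequence of crossings, the most of the 8 that can be at the upper station as the cable car arrives there on crossing 7 is 7 — never all 8.
So no plan with fewer than 9 crossings exists, and this one achieves 9:
1. bodyguard II and diplomat II cross → the upper station.
2. bodyguard II crosses ← the lower station.
3. bodyguard I, bodyguard II, and diplomat I cross → the upper station.
4. bodyguard II and diplomat II cross ← the lower station.
5. bodyguard II, bodyguard III, and bodyguard IV cross → the upper station.
6. diplomat I crosses ← the lower station.
7. diplomat I and diplomat II cross → the upper station.
8. diplomat II crosses ← the lower station.
9. diplomat II, diplomat III, and diplomat IV cross → the upper station.

9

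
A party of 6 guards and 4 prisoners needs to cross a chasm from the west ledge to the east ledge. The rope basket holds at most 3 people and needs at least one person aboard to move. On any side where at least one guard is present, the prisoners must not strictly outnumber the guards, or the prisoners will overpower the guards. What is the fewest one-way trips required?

9

Counting alone: each trip to the east ledge takes at most 3 across and each return brings at least 1 back, so after t trips out (and t−1 returns) at most 3t − (t−1) of the 10 are across; that first reaches 10 at t = 5, so at least 9 crossings are needed.
The plan below uses exactly 9 crossings, so it is optimal:
1. 2 prisoners → the east ledge.  (the west ledge: 6G 2P; the east ledge: 0G 2P)
2. 1 prisoner ← the west ledge.  (the west ledge: 6G 3P; the east ledge: 0G 1P)
3. 3 prisoners → the east ledge.  (the west ledge: 6G 0P; the east ledge: 0G 4P)
4. 1 prisoner ← the west ledge.  (the west ledge: 6G 1P; the east ledge: 0G 3P)
5. 3 guards → the east ledge.  (the west ledge: 3G 1P; the east ledge: 3G 3P)
6. 1 prisoner ← the west ledge.  (the west ledge: 3G 2P; the east ledge: 3G 2P)
7. 1 guard and 2 prisoners → the east ledge.  (the west ledge: 2G 0P; the east ledge: 4G 4P)
8. 1 prisoner ← the west ledge.  (the west ledge: 2G 1P; the east ledge: 4G 3P)
9. 2 guards and 1 prisoner → the east ledge.  (the west ledge: 0G 0P; the east ledge: 6G 4P)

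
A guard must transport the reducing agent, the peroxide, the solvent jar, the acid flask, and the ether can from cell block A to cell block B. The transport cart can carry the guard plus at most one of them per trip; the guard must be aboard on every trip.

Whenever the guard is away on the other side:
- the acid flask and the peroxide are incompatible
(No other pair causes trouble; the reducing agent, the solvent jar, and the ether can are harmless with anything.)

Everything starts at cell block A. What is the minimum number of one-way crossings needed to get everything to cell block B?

Counting alone: the guard can take at most 1 across per trip to cell block B, so moving all 5 needs at least 5 loaded trips out, with a return between consecutive ones — at least 9 crossings.
The plan below uses exactly 9 crossings, so it is optimal:
1. Guard goes to cell block B with the peroxide.  [cell block A: the acid flask, the ether can, the reducing agent, the solvent jar | cell block B: the peroxide]
2. Guard goes back to cell block A alone.  [cell block A: the acid flask, the ether can, the reducing agent, the solvent jar | cell block B: the peroxide]
3. Guard goes to cell block B with the reducing agent.  [cell block A: the acid flask, the ether can, the solvent jar | cell block B: the peroxide, the reducing agent]
4. Guard goes back to cell block A alone.  [cell block A: the acid flask, the ether can, the solvent jar | cell block B: the peroxide, the reducing agent]
5. Guard goes to cell block B with the solvent jar.  [cell block A: the acid flask, the ether can | cell block B: the peroxide, the reducing agent, the solvent jar]
6. Guard goes back to cell block A alone.  [cell block A: the acid flask, the ether can | cell block B: the peroxide, the reducing agent, the solvent jar]
7. Guard goes to cell block B with the ether can.  [cell block A: the acid flask | cell block B: the ether can, the peroxide, the reducing agent, the solvent jar]
8. Guard goes back to cell block A alone.  [cell block A: the acid flask | cell block B: the ether can, the peroxide, the reducing agent, the solvent jar]
9. Guard goes to cell block B with the acid flask.  [cell block A: — | cell block B: the acid flask, the ether can, the peroxide, the reducing agent, the solvent jar]

9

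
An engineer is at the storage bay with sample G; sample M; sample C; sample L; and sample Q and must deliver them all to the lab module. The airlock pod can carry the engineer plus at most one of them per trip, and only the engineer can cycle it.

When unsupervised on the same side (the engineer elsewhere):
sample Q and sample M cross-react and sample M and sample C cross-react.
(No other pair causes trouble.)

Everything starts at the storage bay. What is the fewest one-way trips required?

Counting alone: the engineer can take at most 1 across per trip to the lab module, so moving all 5 needs at least 5 loaded trips out, with a return between consecutive ones — at least 9 crossings.
The safety rule pushes this higher. Following every safe sequence of crossings, the most of the 5 that can be at the lab module as the airlock pod arrives there on crossing 9 is 4 — never all 5.
So no plan with fewer than 11 crossings exists, and this one achieves 11:
1. Engineer goes to the lab module with sample M.  [the storage bay: sample C, sample G, sample L, sample Q | the lab module: sample M]
2. Engineer goes back to the storage bay alone.  [the storage bay: sample C, sample G, sample L, sample Q | the lab module: sample M]
3. Engineer goes to the lab module with sample G.  [the storage bay: sample C, sample L, sample Q | the lab module: sample G, sample M]
4. Engineer goes back to the storage bay alone.  [the storage bay: sample C, sample L, sample Q | the lab module: sample G, sample M]
5. Engineer goes to the lab module with sample C.  [the storage bay: sample L, sample Q | the lab module: sample C, sample G, sample M]
6. Engineer goes back to the storage bay with sample M.  [the storage bay: sample L, sample M, sample Q | the lab module: sample C, sample G]
7. Engineer goes to the lab module with sample Q.  [the storage bay: sample L, sample M | the lab module: sample C, sample G, sample Q]
8. Engineer goes back to the storage bay alone.  [the storage bay: sample L, sample M | the lab module: sample C, sample G, sample Q]
9. Engineer goes to the lab module with sample L.  [the storage bay: sample M | the lab module: sample C, sample G, sample L, sample Q]
10. Engineer goes back to the storage bay alone.  [the storage bay: sample M | the lab module: sample C, sample G, sample L, sample Q]
11. Engineer goes to the lab module with sample M.  [the storage bay: — | the lab module: sample C, sample G, sample L, sample M, sample Q]

11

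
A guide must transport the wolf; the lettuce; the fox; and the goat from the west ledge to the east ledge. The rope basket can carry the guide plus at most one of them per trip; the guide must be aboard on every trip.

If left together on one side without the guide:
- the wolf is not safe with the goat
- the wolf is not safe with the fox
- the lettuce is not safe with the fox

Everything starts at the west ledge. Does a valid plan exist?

No

Whatever the first load, the items left behind include a forbidden pair without the guide. No opening move is safe, so no plan exists.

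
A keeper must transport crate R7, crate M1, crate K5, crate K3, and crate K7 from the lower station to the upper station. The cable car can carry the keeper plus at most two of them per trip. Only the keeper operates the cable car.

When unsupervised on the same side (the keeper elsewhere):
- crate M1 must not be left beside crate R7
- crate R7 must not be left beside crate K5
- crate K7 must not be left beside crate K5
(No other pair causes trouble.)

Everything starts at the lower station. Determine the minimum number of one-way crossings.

5

Counting alone: the keeper can take at most 2 across per trip to the upper station, so moving all 5 needs at least 3 loaded trips out, with a return between consecutive ones — at least 5 crossings.
The plan below uses exactly 5 crossings, so it is optimal:
1. Keeper goes to the upper station with crate K5 and crate R7.  [the lower station: crate K3, crate K7, crate M1 | the upper station: crate K5, crate R7]
2. Keeper goes back to the lower station with crate R7.  [the lower station: crate K3, crate K7, crate M1, crate R7 | the upper station: crate K5]
3. Keeper goes to the upper station with crate K3 and crate M1.  [the lower station: crate K7, crate R7 | the upper station: crate K3, crate K5, crate M1]
4. Keeper goes back to the lower station alone.  [the lower station: crate K7, crate R7 | the upper station: crate K3, crate K5, crate M1]
5. Keeper goes to the upper station with crate K7 and crate R7.  [the lower station: — | the upper station: crate K3, crate K5, crate K7, crate M1, crate R7]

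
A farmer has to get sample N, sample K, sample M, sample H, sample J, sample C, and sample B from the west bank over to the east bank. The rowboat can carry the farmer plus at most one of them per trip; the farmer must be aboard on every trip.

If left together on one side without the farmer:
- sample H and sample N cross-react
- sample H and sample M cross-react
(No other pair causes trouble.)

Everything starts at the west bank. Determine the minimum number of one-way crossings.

15

Counting alone: the farmer can take at most 1 across per trip to the east bank, so moving all 7 needs at least 7 loaded trips out, with a return between consecutive ones — at least 13 crossings.
The safety rule pushes this higher. Following every safe sequence of crossings, the most of the 7 that can be at the east bank as the rowboat arrives there on crossing 13 is 6 — never all 7.
So no plan with fewer than 15 crossings exists, and this one achieves 15:
1. Farmer goes to the east bank with sample H.  [the west bank: sample B, sample C, sample J, sample K, sample M, sample N | the east bank: sample H]
2. Farmer goes back to the west bank alone.  [the west bank: sample B, sample C, sample J, sample K, sample M, sample N | the east bank: sample H]
3. Farmer goes to the east bank with sample N.  [the west bank: sample B, sample C, sample J, sample K, sample M | the east bank: sample H, sample N]
4. Farmer goes back to the west bank with sample H.  [the west bank: sample B, sample C, sample H, sample J, sample K, sample M | the east bank: sample N]
5. Farmer goes to the east bank with sample M.  [the west bank: sample B, sample C, sample H, sample J, sample K | the east bank: sample M, sample N]
6. Farmer goes back to the west bank alone.  [the west bank: sample B, sample C, sample H, sample J, sample K | the east bank: sample M, sample N]
7. Farmer goes to the east bank with sample K.  [the west bank: sample B, sample C, sample H, sample J | the east bank: sample K, sample M, sample N]
8. Farmer goes back to the west bank alone.  [the west bank: sample B, sample C, sample H, sample J | the east bank: sample K, sample M, sample N]
9. Farmer goes to the east bank with sample J.  [the west bank: sample B, sample C, sample H | the east bank: sample J, sample K, sample M, sample N]
10. Farmer goes back to the west bank alone.  [the west bank: sample B, sample C, sample H | the east bank: sample J, sample K, sample M, sample N]
11. Farmer goes to the east bank with sample C.  [the west bank: sample B, sample H | the east bank: sample C, sample J, sample K, sample M, sample N]
12. Farmer goes back to the west bank alone.  [the west bank: sample B, sample H | the east bank: sample C, sample J, sample K, sample M, sample N]
13. Farmer goes to the east bank with sample B.  [the west bank: sample H | the east bank: sample B, sample C, sample J, sample K, sample M, sample N]
14. Farmer goes back to the west bank alone.  [the west bank: sample H | the east bank: sample B, sample C, sample J, sample K, sample M, sample N]
15. Farmer goes to the east bank with sample H.  [the west bank: — | the east bank: sample B, sample C, sample H, sample J, sample K, sample M, sample N]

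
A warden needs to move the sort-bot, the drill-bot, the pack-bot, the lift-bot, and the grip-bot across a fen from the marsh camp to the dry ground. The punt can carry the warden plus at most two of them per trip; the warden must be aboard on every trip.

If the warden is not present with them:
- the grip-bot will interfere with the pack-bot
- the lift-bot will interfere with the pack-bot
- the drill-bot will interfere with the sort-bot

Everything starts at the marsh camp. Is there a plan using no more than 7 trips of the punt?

Yes

Yes — this plan uses 5 crossings (≤ 7):
1. Warden goes to the dry ground with the pack-bot and the sort-bot.  [the marsh camp: the drill-bot, the grip-bot, the lift-bot | the dry ground: the pack-bot, the sort-bot]
2. Warden goes back to the marsh camp alone.  [the marsh camp: the drill-bot, the grip-bot, the lift-bot | the dry ground: the pack-bot, the sort-bot]
3. Warden goes to the dry ground with the grip-bot and the lift-bot.  [the marsh camp: the drill-bot | the dry ground: the grip-bot, the lift-bot, the pack-bot, the sort-bot]
4. Warden goes back to the marsh camp with the pack-bot.  [the marsh camp: the drill-bot, the pack-bot | the dry ground: the grip-bot, the lift-bot, the sort-bot]
5. Warden goes to the dry ground with the drill-bot and the pack-bot.  [the marsh camp: — | the dry ground: the drill-bot, the grip-bot, the lift-bot, the pack-bot, the sort-bot]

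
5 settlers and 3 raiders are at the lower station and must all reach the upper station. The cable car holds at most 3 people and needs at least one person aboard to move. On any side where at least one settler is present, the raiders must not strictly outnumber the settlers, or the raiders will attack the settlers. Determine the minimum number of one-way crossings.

7

Counting alone: each trip to the upper station takes at most 3 across and each return brings at least 1 back, so after t trips out (and t−1 returns) at most 3t − (t−1) of the 8 are across; that first reaches 8 at t = 4, so at least 7 crossings are needed.
The plan below uses exactly 7 crossings, so it is optimal:
1. 2 raiders → the upper station.  (the lower station: 5S 1R; the upper station: 0S 2R)
2. 1 raider ← the lower station.  (the lower station: 5S 2R; the upper station: 0S 1R)
3. 2 settlers and 1 raider → the upper station.  (the lower station: 3S 1R; the upper station: 2S 2R)
4. 1 raider ← the lower station.  (the lower station: 3S 2R; the upper station: 2S 1R)
5. 1 settler and 2 raiders → the upper station.  (the lower station: 2S 0R; the upper station: 3S 3R)
6. 1 raider ← the lower station.  (the lower station: 2S 1R; the upper station: 3S 2R)
7. 2 settlers and 1 raider → the upper station.  (the lower station: 0S 0R; the upper station: 5S 3R)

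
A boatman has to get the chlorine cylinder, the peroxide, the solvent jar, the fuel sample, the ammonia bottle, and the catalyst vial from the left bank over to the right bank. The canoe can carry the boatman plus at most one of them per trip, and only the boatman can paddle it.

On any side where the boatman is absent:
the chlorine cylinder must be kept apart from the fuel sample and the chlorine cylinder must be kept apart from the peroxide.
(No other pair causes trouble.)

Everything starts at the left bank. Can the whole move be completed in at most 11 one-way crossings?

Counting alone: the boatman can take at most 1 across per trip to the right bank, so moving all 6 needs at least 6 loaded trips out, with a return between consecutive ones — at least 11 crossings.
The safety rule pushes this higher. Following every safe sequence of crossings, the most of the 6 that can be at the right bank as the canoe arrives there on crossing 11 is 5 — never all 6.
So the move cannot be finished within 11 crossings. (The shortest complete plan takes 13:)
1. Boatman goes to the right bank with the chlorine cylinder.  [the left bank: the ammonia bottle, the catalyst vial, the fuel sample, the peroxide, the solvent jar | the right bank: the chlorine cylinder]
2. Boatman goes back to the left bank alone.  [the left bank: the ammonia bottle, the catalyst vial, the fuel sample, the peroxide, the solvent jar | the right bank: the chlorine cylinder]
3. Boatman goes to the right bank with the peroxide.  [the left bank: the ammonia bottle, the catalyst vial, the fuel sample, the solvent jar | the right bank: the chlorine cylinder, the peroxide]
4. Boatman goes back to the left bank with the chlorine cylinder.  [the left bank: the ammonia bottle, the catalyst vial, the chlorine cylinder, the fuel sample, the solvent jar | the right bank: the peroxide]
5. Boatman goes to the right bank with the fuel sample.  [the left bank: the ammonia bottle, the catalyst vial, the chlorine cylinder, the solvent jar | the right bank: the fuel sample, the peroxide]
6. Boatman goes back to the left bank alone.  [the left bank: the ammonia bottle, the catalyst vial, the chlorine cylinder, the solvent jar | the right bank: the fuel sample, the peroxide]
7. Boatman goes to the right bank with the solvent jar.  [the left bank: the ammonia bottle, the catalyst vial, the chlorine cylinder | the right bank: the fuel sample, the peroxide, the solvent jar]
8. Boatman goes back to the left bank alone.  [the left bank: the ammonia bottle, the catalyst vial, the chlorine cylinder | the right bank: the fuel sample, the peroxide, the solvent jar]
9. Boatman goes to the right bank with the ammonia bottle.  [the left bank: the catalyst vial, the chlorine cylinder | the right bank: the ammonia bottle, the fuel sample, the peroxide, the solvent jar]
10. Boatman goes back to the left bank alone.  [the left bank: the catalyst vial, the chlorine cylinder | the right bank: the ammonia bottle, the fuel sample, the peroxide, the solvent jar]
11. Boatman goes to the right bank with the catalyst vial.  [the left bank: the chlorine cylinder | the right bank: the ammonia bottle, the catalyst vial, the fuel sample, the peroxide, the solvent jar]
12. Boatman goes back to the left bank alone.  [the left bank: the chlorine cylinder | the right bank: the ammonia bottle, the catalyst vial, the fuel sample, the peroxide, the solvent jar]
13. Boatman goes to the right bank with the chlorine cylinder.  [the left bank: — | the right bank: the ammonia bottle, the catalyst vial, the chlorine cylinder, the fuel sample, the peroxide, the solvent jar]

No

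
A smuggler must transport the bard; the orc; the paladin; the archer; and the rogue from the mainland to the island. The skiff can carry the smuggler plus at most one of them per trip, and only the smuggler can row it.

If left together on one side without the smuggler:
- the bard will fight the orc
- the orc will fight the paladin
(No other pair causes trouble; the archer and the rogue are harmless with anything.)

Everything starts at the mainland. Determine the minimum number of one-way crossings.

Counting alone: the smuggler can take at most 1 across per trip to the island, so moving all 5 needs at least 5 loaded trips out, with a return between consecutive ones — at least 9 crossings.
The safety rule pushes this higher. Following every safe sequence of crossings, the most of the 5 that can be at the island as the skiff arrives there on crossing 9 is 4 — never all 5.
So no plan with fewer than 11 crossings exists, and this one achieves 11:
1. Smuggler goes to the island with the orc.
2. Smuggler goes back to the mainland alone.
3. Smuggler goes to the island with the bard.
4. Smuggler goes back to the mainland with the orc.
5. Smuggler goes to the island with the paladin.
6. Smuggler goes back to the mainland alone.
7. Smuggler goes to the island with the archer.
8. Smuggler goes back to the mainland alone.
9. Smuggler goes to the island with the rogue.
10. Smuggler goes back to the mainland alone.
11. Smuggler goes to the island with the orc.

11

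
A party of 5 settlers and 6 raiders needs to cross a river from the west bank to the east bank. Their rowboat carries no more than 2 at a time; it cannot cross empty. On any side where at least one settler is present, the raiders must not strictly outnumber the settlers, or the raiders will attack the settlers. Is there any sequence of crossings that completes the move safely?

No

The raiders already outnumber the settlers at the west bank before anyone moves, so the starting position itself is disallowed.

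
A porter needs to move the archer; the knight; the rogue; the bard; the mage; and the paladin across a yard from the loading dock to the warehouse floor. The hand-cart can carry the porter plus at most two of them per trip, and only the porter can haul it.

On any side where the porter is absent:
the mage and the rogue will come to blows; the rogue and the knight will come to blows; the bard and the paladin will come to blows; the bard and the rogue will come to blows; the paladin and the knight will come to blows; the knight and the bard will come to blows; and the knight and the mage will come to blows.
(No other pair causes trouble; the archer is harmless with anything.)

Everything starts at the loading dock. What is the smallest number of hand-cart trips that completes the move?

impossible

Whatever the first load, the items left behind include a forbidden pair without the porter. No opening move is safe, so no plan exists.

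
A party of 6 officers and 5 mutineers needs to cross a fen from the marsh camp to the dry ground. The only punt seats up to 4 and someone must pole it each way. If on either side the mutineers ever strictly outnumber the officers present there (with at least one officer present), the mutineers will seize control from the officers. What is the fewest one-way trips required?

Counting alone: each trip to the dry ground takes at most 4 across and each return brings at least 1 back, so after t trips out (and t−1 returns) at most 4t − (t−1) of the 11 are across; that first reaches 11 at t = 4, so at least 7 crossings are needed.
The plan below uses exactly 7 crossings, so it is optimal:
1. 2 mutineers → the dry ground.  (the marsh camp: 6O 3M; the dry ground: 0O 2M)
2. 1 mutineer ← the marsh camp.  (the marsh camp: 6O 4M; the dry ground: 0O 1M)
3. 4 mutineers → the dry ground.  (the marsh camp: 6O 0M; the dry ground: 0O 5M)
4. 1 mutineer ← the marsh camp.  (the marsh camp: 6O 1M; the dry ground: 0O 4M)
5. 4 officers → the dry ground.  (the marsh camp: 2O 1M; the dry ground: 4O 4M)
6. 1 mutineer ← the marsh camp.  (the marsh camp: 2O 2M; the dry ground: 4O 3M)
7. 2 officers and 2 mutineers → the dry ground.  (the marsh camp: 0O 0M; the dry ground: 6O 5M)

7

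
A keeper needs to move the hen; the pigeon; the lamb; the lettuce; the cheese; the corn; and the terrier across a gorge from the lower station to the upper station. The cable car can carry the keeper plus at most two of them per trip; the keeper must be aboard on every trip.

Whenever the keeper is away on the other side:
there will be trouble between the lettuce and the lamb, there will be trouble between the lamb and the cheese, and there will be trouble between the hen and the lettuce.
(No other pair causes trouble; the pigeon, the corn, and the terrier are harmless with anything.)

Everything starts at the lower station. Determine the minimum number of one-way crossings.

Counting alone: the keeper can take at most 2 across per trip to the upper station, so moving all 7 needs at least 4 loaded trips out, with a return between consecutive ones — at least 7 crossings.
The plan below uses exactly 7 crossings, so it is optimal:
1. Keeper goes to the upper station with the hen and the lamb.  [the lower station: the cheese, the corn, the lettuce, the pigeon, the terrier | the upper station: the hen, the lamb]
2. Keeper goes back to the lower station alone.  [the lower station: the cheese, the corn, the lettuce, the pigeon, the terrier | the upper station: the hen, the lamb]
3. Keeper goes to the upper station with the pigeon.  [the lower station: the cheese, the corn, the lettuce, the terrier | the upper station: the hen, the lamb, the pigeon]
4. Keeper goes back to the lower station alone.  [the lower station: the cheese, the corn, the lettuce, the terrier | the upper station: the hen, the lamb, the pigeon]
5. Keeper goes to the upper station with the corn and the terrier.  [the lower station: the cheese, the lettuce | the upper station: the corn, the hen, the lamb, the pigeon, the terrier]
6. Keeper goes back to the lower station alone.  [the lower station: the cheese, the lettuce | the upper station: the corn, the hen, the lamb, the pigeon, the terrier]
7. Keeper goes to the upper station with the cheese and the lettuce.  [the lower station: — | the upper station: the cheese, the corn, the hen, the lamb, the lettuce, the pigeon, the terrier]

7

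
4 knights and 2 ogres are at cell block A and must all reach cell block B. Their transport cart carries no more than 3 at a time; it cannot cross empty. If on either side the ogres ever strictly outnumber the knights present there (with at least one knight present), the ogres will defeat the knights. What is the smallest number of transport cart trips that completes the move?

Counting alone: each trip to cell block B takes at most 3 across and each return brings at least 1 back, so after t trips out (and t−1 returns) at most 3t − (t−1) of the 6 are across; that first reaches 6 at t = 3, so at least 5 crossings are needed.
The plan below uses exactly 5 crossings, so it is optimal:
1. 2 ogres → cell block B.  (cell block A: 4K 0O; cell block B: 0K 2O)
2. 1 ogre ← cell block A.  (cell block A: 4K 1O; cell block B: 0K 1O)
3. 2 knights and 1 ogre → cell block B.  (cell block A: 2K 0O; cell block B: 2K 2O)
4. 1 ogre ← cell block A.  (cell block A: 2K 1O; cell block B: 2K 1O)
5. 2 knights and 1 ogre → cell block B.  (cell block A: 0K 0O; cell block B: 4K 2O)

5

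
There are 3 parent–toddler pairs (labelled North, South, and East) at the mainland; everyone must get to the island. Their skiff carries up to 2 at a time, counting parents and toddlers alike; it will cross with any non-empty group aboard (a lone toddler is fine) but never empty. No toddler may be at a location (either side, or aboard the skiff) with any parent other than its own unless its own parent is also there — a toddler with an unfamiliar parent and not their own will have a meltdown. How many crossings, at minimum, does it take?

Counting alone: each trip to the island takes at most 2 across and each return brings at least 1 back, so after t trips out (and t−1 returns) at most 2t − (t−1) of the 6 are across; that first reaches 6 at t = 5, so at least 9 crossings are needed.
The safety rule pushes this higher. Following every safe sequence of crossings, the most of the 6 that can be at the island as the skiff arrives there on crossing 9 is 5 — never all 6.
So no plan with fewer than 11 crossings exists, and this one achieves 11:
1. parent North and toddler North cross → the island.
2. parent North crosses ← the mainland.
3. toddler East and toddler South cross → the island.
4. toddler North crosses ← the mainland.
5. parent East and parent South cross → the island.
6. parent South and toddler South cross ← the mainland.
7. parent North and parent South cross → the island.
8. toddler East crosses ← the mainland.
9. toddler North and toddler South cross → the island.
10. parent East crosses ← the mainland.
11. parent East and toddler East cross → the island.

11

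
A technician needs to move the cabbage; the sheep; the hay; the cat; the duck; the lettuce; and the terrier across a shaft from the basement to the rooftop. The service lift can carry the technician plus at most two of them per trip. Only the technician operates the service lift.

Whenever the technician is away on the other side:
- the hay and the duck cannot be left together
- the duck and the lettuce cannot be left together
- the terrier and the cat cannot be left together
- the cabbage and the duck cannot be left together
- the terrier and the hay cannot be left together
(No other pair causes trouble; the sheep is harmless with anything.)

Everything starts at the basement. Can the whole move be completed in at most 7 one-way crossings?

Counting alone: the technician can take at most 2 across per trip to the rooftop, so moving all 7 needs at least 4 loaded trips out, with a return between consecutive ones — at least 7 crossings.
The safety rule pushes this higher. Following every safe sequence of crossings, the most of the 7 that can be at the rooftop as the service lift arrives there on crossing 7 is 6 — never all 7.
So the move cannot be finished within 7 crossings. (The shortest complete plan takes 9:)
1. Technician goes to the rooftop with the duck and the terrier.  [the basement: the cabbage, the cat, the hay, the lettuce, the sheep | the rooftop: the duck, the terrier]
2. Technician goes back to the basement alone.  [the basement: the cabbage, the cat, the hay, the lettuce, the sheep | the rooftop: the duck, the terrier]
3. Technician goes to the rooftop with the cabbage.  [the basement: the cat, the hay, the lettuce, the sheep | the rooftop: the cabbage, the duck, the terrier]
4. Technician goes back to the basement with the duck.  [the basement: the cat, the duck, the hay, the lettuce, the sheep | the rooftop: the cabbage, the terrier]
5. Technician goes to the rooftop with the hay and the lettuce.  [the basement: the cat, the duck, the sheep | the rooftop: the cabbage, the hay, the lettuce, the terrier]
6. Technician goes back to the basement with the terrier.  [the basement: the cat, the duck, the sheep, the terrier | the rooftop: the cabbage, the hay, the lettuce]
7. Technician goes to the rooftop with the cat and the sheep.  [the basement: the duck, the terrier | the rooftop: the cabbage, the cat, the hay, the lettuce, the sheep]
8. Technician goes back to the basement alone.  [the basement: the duck, the terrier | the rooftop: the cabbage, the cat, the hay, the lettuce, the sheep]
9. Technician goes to the rooftop with the duck and the terrier.  [the basement: — | the rooftop: the cabbage, the cat, the duck, the hay, the lettuce, the sheep, the terrier]

No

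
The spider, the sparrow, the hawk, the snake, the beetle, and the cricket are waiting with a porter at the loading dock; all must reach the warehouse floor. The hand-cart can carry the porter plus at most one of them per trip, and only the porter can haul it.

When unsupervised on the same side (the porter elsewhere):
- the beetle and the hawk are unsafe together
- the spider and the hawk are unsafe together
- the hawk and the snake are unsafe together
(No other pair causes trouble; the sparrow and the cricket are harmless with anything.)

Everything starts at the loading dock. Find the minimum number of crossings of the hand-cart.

Following every safe sequence of crossings from the start, the most of the 6 that can be at the warehouse floor as the hand-cart arrives there on crossings 1, 3, 5, 7 is 1, 2, 3, 4 respectively; the best ever achieved is 4 of 6.
From crossing 9 on, no configuration arises that was not already reachable earlier: only 36 distinct safe configurations (who is on which side, and where the hand-cart is) can ever be reached, none of them has everyone across, and every continuation just revisits them. So no valid plan exists.

impossible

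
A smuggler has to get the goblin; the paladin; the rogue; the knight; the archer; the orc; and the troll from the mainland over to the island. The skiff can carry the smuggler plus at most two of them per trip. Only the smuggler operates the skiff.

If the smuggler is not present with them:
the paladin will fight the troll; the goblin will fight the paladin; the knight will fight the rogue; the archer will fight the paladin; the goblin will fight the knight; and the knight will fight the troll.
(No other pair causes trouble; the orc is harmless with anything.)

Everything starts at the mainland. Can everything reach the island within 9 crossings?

Yes — this plan uses 9 crossings (≤ 9):
1. Smuggler goes to the island with the knight and the paladin.  [the mainland: the archer, the goblin, the orc, the rogue, the troll | the island: the knight, the paladin]
2. Smuggler goes back to the mainland alone.  [the mainland: the archer, the goblin, the orc, the rogue, the troll | the island: the knight, the paladin]
3. Smuggler goes to the island with the rogue.  [the mainland: the archer, the goblin, the orc, the troll | the island: the knight, the paladin, the rogue]
4. Smuggler goes back to the mainland with the knight.  [the mainland: the archer, the goblin, the knight, the orc, the troll | the island: the paladin, the rogue]
5. Smuggler goes to the island with the goblin and the troll.  [the mainland: the archer, the knight, the orc | the island: the goblin, the paladin, the rogue, the troll]
6. Smuggler goes back to the mainland with the paladin.  [the mainland: the archer, the knight, the orc, the paladin | the island: the goblin, the rogue, the troll]
7. Smuggler goes to the island with the archer and the orc.  [the mainland: the knight, the paladin | the island: the archer, the goblin, the orc, the rogue, the troll]
8. Smuggler goes back to the mainland alone.  [the mainland: the knight, the paladin | the island: the archer, the goblin, the orc, the rogue, the troll]
9. Smuggler goes to the island with the knight and the paladin.  [the mainland: — | the island: the archer, the goblin, the knight, the orc, the paladin, the rogue, the troll]

Yes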